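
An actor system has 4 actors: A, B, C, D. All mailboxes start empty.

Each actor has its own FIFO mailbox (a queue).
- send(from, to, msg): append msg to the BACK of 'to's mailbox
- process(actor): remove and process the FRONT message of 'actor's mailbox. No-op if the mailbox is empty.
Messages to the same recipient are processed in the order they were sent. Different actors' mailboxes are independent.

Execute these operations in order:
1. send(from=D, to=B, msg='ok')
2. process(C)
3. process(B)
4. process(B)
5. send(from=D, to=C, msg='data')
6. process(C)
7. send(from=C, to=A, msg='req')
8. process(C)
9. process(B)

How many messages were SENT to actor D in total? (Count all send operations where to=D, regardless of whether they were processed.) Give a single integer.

After 1 (send(from=D, to=B, msg='ok')): A:[] B:[ok] C:[] D:[]
After 2 (process(C)): A:[] B:[ok] C:[] D:[]
After 3 (process(B)): A:[] B:[] C:[] D:[]
After 4 (process(B)): A:[] B:[] C:[] D:[]
After 5 (send(from=D, to=C, msg='data')): A:[] B:[] C:[data] D:[]
After 6 (process(C)): A:[] B:[] C:[] D:[]
After 7 (send(from=C, to=A, msg='req')): A:[req] B:[] C:[] D:[]
After 8 (process(C)): A:[req] B:[] C:[] D:[]
After 9 (process(B)): A:[req] B:[] C:[] D:[]

Answer: 0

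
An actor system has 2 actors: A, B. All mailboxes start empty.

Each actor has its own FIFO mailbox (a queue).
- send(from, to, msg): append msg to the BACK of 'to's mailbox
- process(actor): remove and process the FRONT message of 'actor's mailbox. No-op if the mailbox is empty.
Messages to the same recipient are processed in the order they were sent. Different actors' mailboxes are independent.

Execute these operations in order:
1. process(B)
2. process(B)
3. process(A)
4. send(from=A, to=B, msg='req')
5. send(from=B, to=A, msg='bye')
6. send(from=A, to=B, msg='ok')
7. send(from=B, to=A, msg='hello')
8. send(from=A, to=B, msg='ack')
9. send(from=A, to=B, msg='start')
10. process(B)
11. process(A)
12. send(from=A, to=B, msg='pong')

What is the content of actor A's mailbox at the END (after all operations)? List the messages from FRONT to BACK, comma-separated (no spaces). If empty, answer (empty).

After 1 (process(B)): A:[] B:[]
After 2 (process(B)): A:[] B:[]
After 3 (process(A)): A:[] B:[]
After 4 (send(from=A, to=B, msg='req')): A:[] B:[req]
After 5 (send(from=B, to=A, msg='bye')): A:[bye] B:[req]
After 6 (send(from=A, to=B, msg='ok')): A:[bye] B:[req,ok]
After 7 (send(from=B, to=A, msg='hello')): A:[bye,hello] B:[req,ok]
After 8 (send(from=A, to=B, msg='ack')): A:[bye,hello] B:[req,ok,ack]
After 9 (send(from=A, to=B, msg='start')): A:[bye,hello] B:[req,ok,ack,start]
After 10 (process(B)): A:[bye,hello] B:[ok,ack,start]
After 11 (process(A)): A:[hello] B:[ok,ack,start]
After 12 (send(from=A, to=B, msg='pong')): A:[hello] B:[ok,ack,start,pong]

Answer: hello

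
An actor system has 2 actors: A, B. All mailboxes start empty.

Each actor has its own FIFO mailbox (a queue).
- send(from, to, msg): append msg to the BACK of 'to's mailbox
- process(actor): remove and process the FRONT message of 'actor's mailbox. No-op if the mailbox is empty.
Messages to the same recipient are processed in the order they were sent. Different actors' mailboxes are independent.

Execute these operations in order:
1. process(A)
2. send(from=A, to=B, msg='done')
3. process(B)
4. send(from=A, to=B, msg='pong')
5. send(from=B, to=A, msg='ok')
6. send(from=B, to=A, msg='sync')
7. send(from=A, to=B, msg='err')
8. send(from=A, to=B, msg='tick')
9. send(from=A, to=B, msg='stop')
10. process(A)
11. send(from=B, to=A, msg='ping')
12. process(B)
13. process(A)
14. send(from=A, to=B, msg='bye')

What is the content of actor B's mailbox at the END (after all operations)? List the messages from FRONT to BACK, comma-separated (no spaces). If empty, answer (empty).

Answer: err,tick,stop,bye

Derivation:
After 1 (process(A)): A:[] B:[]
After 2 (send(from=A, to=B, msg='done')): A:[] B:[done]
After 3 (process(B)): A:[] B:[]
After 4 (send(from=A, to=B, msg='pong')): A:[] B:[pong]
After 5 (send(from=B, to=A, msg='ok')): A:[ok] B:[pong]
After 6 (send(from=B, to=A, msg='sync')): A:[ok,sync] B:[pong]
After 7 (send(from=A, to=B, msg='err')): A:[ok,sync] B:[pong,err]
After 8 (send(from=A, to=B, msg='tick')): A:[ok,sync] B:[pong,err,tick]
After 9 (send(from=A, to=B, msg='stop')): A:[ok,sync] B:[pong,err,tick,stop]
After 10 (process(A)): A:[sync] B:[pong,err,tick,stop]
After 11 (send(from=B, to=A, msg='ping')): A:[sync,ping] B:[pong,err,tick,stop]
After 12 (process(B)): A:[sync,ping] B:[err,tick,stop]
After 13 (process(A)): A:[ping] B:[err,tick,stop]
After 14 (send(from=A, to=B, msg='bye')): A:[ping] B:[err,tick,stop,bye]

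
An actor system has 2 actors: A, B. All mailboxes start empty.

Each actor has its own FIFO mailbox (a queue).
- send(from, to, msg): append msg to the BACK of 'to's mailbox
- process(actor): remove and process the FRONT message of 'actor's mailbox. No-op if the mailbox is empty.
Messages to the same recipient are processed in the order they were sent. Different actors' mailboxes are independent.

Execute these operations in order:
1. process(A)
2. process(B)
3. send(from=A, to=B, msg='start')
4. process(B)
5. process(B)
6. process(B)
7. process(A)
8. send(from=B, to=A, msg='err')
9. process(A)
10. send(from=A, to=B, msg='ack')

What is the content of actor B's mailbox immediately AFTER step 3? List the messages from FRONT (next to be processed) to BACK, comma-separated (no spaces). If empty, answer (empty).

After 1 (process(A)): A:[] B:[]
After 2 (process(B)): A:[] B:[]
After 3 (send(from=A, to=B, msg='start')): A:[] B:[start]

start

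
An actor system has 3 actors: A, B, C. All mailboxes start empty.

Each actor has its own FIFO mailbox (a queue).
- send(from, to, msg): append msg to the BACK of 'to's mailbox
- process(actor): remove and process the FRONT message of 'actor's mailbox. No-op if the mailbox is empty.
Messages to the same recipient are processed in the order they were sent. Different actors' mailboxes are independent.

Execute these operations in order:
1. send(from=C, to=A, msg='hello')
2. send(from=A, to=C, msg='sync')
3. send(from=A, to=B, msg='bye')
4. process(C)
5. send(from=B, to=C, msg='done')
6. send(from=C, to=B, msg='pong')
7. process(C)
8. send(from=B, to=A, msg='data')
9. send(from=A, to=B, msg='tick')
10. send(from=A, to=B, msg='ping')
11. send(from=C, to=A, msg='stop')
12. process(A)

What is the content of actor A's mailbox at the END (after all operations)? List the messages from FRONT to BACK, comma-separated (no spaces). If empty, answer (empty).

After 1 (send(from=C, to=A, msg='hello')): A:[hello] B:[] C:[]
After 2 (send(from=A, to=C, msg='sync')): A:[hello] B:[] C:[sync]
After 3 (send(from=A, to=B, msg='bye')): A:[hello] B:[bye] C:[sync]
After 4 (process(C)): A:[hello] B:[bye] C:[]
After 5 (send(from=B, to=C, msg='done')): A:[hello] B:[bye] C:[done]
After 6 (send(from=C, to=B, msg='pong')): A:[hello] B:[bye,pong] C:[done]
After 7 (process(C)): A:[hello] B:[bye,pong] C:[]
After 8 (send(from=B, to=A, msg='data')): A:[hello,data] B:[bye,pong] C:[]
After 9 (send(from=A, to=B, msg='tick')): A:[hello,data] B:[bye,pong,tick] C:[]
After 10 (send(from=A, to=B, msg='ping')): A:[hello,data] B:[bye,pong,tick,ping] C:[]
After 11 (send(from=C, to=A, msg='stop')): A:[hello,data,stop] B:[bye,pong,tick,ping] C:[]
After 12 (process(A)): A:[data,stop] B:[bye,pong,tick,ping] C:[]

Answer: data,stop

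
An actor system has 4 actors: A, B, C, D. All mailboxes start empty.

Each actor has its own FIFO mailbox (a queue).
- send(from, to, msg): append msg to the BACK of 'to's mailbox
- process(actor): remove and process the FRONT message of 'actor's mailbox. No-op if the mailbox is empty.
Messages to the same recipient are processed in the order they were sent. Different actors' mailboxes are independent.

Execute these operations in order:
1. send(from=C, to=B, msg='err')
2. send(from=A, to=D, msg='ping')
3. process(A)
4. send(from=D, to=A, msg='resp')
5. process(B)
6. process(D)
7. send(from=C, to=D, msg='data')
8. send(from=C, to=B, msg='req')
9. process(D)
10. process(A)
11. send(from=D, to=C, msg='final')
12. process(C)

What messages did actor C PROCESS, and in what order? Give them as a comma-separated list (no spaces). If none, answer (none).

After 1 (send(from=C, to=B, msg='err')): A:[] B:[err] C:[] D:[]
After 2 (send(from=A, to=D, msg='ping')): A:[] B:[err] C:[] D:[ping]
After 3 (process(A)): A:[] B:[err] C:[] D:[ping]
After 4 (send(from=D, to=A, msg='resp')): A:[resp] B:[err] C:[] D:[ping]
After 5 (process(B)): A:[resp] B:[] C:[] D:[ping]
After 6 (process(D)): A:[resp] B:[] C:[] D:[]
After 7 (send(from=C, to=D, msg='data')): A:[resp] B:[] C:[] D:[data]
After 8 (send(from=C, to=B, msg='req')): A:[resp] B:[req] C:[] D:[data]
After 9 (process(D)): A:[resp] B:[req] C:[] D:[]
After 10 (process(A)): A:[] B:[req] C:[] D:[]
After 11 (send(from=D, to=C, msg='final')): A:[] B:[req] C:[final] D:[]
After 12 (process(C)): A:[] B:[req] C:[] D:[]

Answer: final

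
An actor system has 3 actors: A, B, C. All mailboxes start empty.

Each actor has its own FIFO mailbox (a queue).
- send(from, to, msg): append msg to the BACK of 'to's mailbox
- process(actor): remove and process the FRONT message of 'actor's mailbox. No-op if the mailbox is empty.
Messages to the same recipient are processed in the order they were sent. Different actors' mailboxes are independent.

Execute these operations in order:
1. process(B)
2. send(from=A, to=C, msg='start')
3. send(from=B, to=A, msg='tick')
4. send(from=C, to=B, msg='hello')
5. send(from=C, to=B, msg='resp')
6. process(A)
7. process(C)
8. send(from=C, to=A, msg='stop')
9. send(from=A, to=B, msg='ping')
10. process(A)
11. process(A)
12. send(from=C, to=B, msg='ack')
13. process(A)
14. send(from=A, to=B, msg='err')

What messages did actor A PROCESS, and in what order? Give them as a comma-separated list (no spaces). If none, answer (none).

Answer: tick,stop

Derivation:
After 1 (process(B)): A:[] B:[] C:[]
After 2 (send(from=A, to=C, msg='start')): A:[] B:[] C:[start]
After 3 (send(from=B, to=A, msg='tick')): A:[tick] B:[] C:[start]
After 4 (send(from=C, to=B, msg='hello')): A:[tick] B:[hello] C:[start]
After 5 (send(from=C, to=B, msg='resp')): A:[tick] B:[hello,resp] C:[start]
After 6 (process(A)): A:[] B:[hello,resp] C:[start]
After 7 (process(C)): A:[] B:[hello,resp] C:[]
After 8 (send(from=C, to=A, msg='stop')): A:[stop] B:[hello,resp] C:[]
After 9 (send(from=A, to=B, msg='ping')): A:[stop] B:[hello,resp,ping] C:[]
After 10 (process(A)): A:[] B:[hello,resp,ping] C:[]
After 11 (process(A)): A:[] B:[hello,resp,ping] C:[]
After 12 (send(from=C, to=B, msg='ack')): A:[] B:[hello,resp,ping,ack] C:[]
After 13 (process(A)): A:[] B:[hello,resp,ping,ack] C:[]
After 14 (send(from=A, to=B, msg='err')): A:[] B:[hello,resp,ping,ack,err] C:[]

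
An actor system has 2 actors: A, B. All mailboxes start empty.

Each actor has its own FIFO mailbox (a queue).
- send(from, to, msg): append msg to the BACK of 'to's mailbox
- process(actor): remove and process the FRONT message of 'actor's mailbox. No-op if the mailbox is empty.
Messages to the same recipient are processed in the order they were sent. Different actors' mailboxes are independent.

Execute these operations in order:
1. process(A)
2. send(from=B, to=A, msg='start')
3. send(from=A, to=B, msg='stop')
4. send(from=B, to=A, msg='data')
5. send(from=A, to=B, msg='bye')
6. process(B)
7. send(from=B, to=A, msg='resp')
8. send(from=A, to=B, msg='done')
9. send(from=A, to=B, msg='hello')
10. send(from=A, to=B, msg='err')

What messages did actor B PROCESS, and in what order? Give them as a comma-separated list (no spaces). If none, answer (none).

After 1 (process(A)): A:[] B:[]
After 2 (send(from=B, to=A, msg='start')): A:[start] B:[]
After 3 (send(from=A, to=B, msg='stop')): A:[start] B:[stop]
After 4 (send(from=B, to=A, msg='data')): A:[start,data] B:[stop]
After 5 (send(from=A, to=B, msg='bye')): A:[start,data] B:[stop,bye]
After 6 (process(B)): A:[start,data] B:[bye]
After 7 (send(from=B, to=A, msg='resp')): A:[start,data,resp] B:[bye]
After 8 (send(from=A, to=B, msg='done')): A:[start,data,resp] B:[bye,done]
After 9 (send(from=A, to=B, msg='hello')): A:[start,data,resp] B:[bye,done,hello]
After 10 (send(from=A, to=B, msg='err')): A:[start,data,resp] B:[bye,done,hello,err]

Answer: stop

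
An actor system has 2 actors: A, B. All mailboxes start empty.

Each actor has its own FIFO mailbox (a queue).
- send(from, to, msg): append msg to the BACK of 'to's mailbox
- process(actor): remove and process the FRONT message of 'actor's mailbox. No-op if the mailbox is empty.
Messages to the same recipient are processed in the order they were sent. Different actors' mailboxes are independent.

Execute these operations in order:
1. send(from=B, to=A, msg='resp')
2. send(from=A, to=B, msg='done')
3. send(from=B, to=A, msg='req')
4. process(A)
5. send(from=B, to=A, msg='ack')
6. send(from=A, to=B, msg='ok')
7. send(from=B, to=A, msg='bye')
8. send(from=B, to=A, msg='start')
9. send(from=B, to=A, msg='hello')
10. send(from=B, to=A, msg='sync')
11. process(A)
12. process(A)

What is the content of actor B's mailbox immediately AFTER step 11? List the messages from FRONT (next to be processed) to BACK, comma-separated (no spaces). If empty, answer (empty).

After 1 (send(from=B, to=A, msg='resp')): A:[resp] B:[]
After 2 (send(from=A, to=B, msg='done')): A:[resp] B:[done]
After 3 (send(from=B, to=A, msg='req')): A:[resp,req] B:[done]
After 4 (process(A)): A:[req] B:[done]
After 5 (send(from=B, to=A, msg='ack')): A:[req,ack] B:[done]
After 6 (send(from=A, to=B, msg='ok')): A:[req,ack] B:[done,ok]
After 7 (send(from=B, to=A, msg='bye')): A:[req,ack,bye] B:[done,ok]
After 8 (send(from=B, to=A, msg='start')): A:[req,ack,bye,start] B:[done,ok]
After 9 (send(from=B, to=A, msg='hello')): A:[req,ack,bye,start,hello] B:[done,ok]
After 10 (send(from=B, to=A, msg='sync')): A:[req,ack,bye,start,hello,sync] B:[done,ok]
After 11 (process(A)): A:[ack,bye,start,hello,sync] B:[done,ok]

done,ok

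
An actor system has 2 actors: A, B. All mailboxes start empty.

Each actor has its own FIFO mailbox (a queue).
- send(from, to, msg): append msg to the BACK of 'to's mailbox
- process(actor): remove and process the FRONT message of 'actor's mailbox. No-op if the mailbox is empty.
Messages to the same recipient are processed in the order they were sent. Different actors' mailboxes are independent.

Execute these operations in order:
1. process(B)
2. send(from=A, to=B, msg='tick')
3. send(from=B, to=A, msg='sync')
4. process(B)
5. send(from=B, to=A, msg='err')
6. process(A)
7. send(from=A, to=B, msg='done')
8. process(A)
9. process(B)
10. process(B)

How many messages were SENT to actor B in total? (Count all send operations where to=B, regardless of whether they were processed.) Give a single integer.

After 1 (process(B)): A:[] B:[]
After 2 (send(from=A, to=B, msg='tick')): A:[] B:[tick]
After 3 (send(from=B, to=A, msg='sync')): A:[sync] B:[tick]
After 4 (process(B)): A:[sync] B:[]
After 5 (send(from=B, to=A, msg='err')): A:[sync,err] B:[]
After 6 (process(A)): A:[err] B:[]
After 7 (send(from=A, to=B, msg='done')): A:[err] B:[done]
After 8 (process(A)): A:[] B:[done]
After 9 (process(B)): A:[] B:[]
After 10 (process(B)): A:[] B:[]

Answer: 2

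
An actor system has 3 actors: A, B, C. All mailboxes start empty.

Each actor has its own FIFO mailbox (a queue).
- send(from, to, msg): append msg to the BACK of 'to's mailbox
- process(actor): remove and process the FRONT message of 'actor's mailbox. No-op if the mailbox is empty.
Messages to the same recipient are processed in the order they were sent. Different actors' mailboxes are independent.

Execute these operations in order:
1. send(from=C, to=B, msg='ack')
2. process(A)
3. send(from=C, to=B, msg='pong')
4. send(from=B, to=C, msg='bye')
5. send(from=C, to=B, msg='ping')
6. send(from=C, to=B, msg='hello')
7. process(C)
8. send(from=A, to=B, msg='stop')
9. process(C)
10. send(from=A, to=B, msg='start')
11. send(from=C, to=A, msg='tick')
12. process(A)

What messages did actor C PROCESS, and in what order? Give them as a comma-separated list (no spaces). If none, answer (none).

Answer: bye

Derivation:
After 1 (send(from=C, to=B, msg='ack')): A:[] B:[ack] C:[]
After 2 (process(A)): A:[] B:[ack] C:[]
After 3 (send(from=C, to=B, msg='pong')): A:[] B:[ack,pong] C:[]
After 4 (send(from=B, to=C, msg='bye')): A:[] B:[ack,pong] C:[bye]
After 5 (send(from=C, to=B, msg='ping')): A:[] B:[ack,pong,ping] C:[bye]
After 6 (send(from=C, to=B, msg='hello')): A:[] B:[ack,pong,ping,hello] C:[bye]
After 7 (process(C)): A:[] B:[ack,pong,ping,hello] C:[]
After 8 (send(from=A, to=B, msg='stop')): A:[] B:[ack,pong,ping,hello,stop] C:[]
After 9 (process(C)): A:[] B:[ack,pong,ping,hello,stop] C:[]
After 10 (send(from=A, to=B, msg='start')): A:[] B:[ack,pong,ping,hello,stop,start] C:[]
After 11 (send(from=C, to=A, msg='tick')): A:[tick] B:[ack,pong,ping,hello,stop,start] C:[]
After 12 (process(A)): A:[] B:[ack,pong,ping,hello,stop,start] C:[]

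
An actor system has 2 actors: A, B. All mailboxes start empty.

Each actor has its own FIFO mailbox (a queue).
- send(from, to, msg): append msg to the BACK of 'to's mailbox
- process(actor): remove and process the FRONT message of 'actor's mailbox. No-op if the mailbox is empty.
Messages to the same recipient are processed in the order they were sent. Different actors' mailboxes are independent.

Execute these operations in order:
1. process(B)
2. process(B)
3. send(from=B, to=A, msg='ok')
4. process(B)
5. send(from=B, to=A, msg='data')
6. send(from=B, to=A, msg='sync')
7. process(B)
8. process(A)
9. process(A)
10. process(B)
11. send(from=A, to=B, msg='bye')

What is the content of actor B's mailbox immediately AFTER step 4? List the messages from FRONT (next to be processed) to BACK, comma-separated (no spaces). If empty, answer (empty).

After 1 (process(B)): A:[] B:[]
After 2 (process(B)): A:[] B:[]
After 3 (send(from=B, to=A, msg='ok')): A:[ok] B:[]
After 4 (process(B)): A:[ok] B:[]

(empty)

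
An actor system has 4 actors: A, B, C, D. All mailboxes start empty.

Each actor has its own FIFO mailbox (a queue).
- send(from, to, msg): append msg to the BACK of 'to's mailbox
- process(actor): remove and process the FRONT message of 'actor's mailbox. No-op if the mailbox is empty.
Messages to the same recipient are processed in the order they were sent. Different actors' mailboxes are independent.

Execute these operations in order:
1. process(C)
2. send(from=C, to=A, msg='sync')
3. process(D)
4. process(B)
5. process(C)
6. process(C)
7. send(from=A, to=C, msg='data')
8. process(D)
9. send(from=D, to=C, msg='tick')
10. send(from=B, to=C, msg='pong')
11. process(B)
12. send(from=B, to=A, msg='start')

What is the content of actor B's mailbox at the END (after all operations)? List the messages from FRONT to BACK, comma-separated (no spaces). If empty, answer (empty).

After 1 (process(C)): A:[] B:[] C:[] D:[]
After 2 (send(from=C, to=A, msg='sync')): A:[sync] B:[] C:[] D:[]
After 3 (process(D)): A:[sync] B:[] C:[] D:[]
After 4 (process(B)): A:[sync] B:[] C:[] D:[]
After 5 (process(C)): A:[sync] B:[] C:[] D:[]
After 6 (process(C)): A:[sync] B:[] C:[] D:[]
After 7 (send(from=A, to=C, msg='data')): A:[sync] B:[] C:[data] D:[]
After 8 (process(D)): A:[sync] B:[] C:[data] D:[]
After 9 (send(from=D, to=C, msg='tick')): A:[sync] B:[] C:[data,tick] D:[]
After 10 (send(from=B, to=C, msg='pong')): A:[sync] B:[] C:[data,tick,pong] D:[]
After 11 (process(B)): A:[sync] B:[] C:[data,tick,pong] D:[]
After 12 (send(from=B, to=A, msg='start')): A:[sync,start] B:[] C:[data,tick,pong] D:[]

Answer: (empty)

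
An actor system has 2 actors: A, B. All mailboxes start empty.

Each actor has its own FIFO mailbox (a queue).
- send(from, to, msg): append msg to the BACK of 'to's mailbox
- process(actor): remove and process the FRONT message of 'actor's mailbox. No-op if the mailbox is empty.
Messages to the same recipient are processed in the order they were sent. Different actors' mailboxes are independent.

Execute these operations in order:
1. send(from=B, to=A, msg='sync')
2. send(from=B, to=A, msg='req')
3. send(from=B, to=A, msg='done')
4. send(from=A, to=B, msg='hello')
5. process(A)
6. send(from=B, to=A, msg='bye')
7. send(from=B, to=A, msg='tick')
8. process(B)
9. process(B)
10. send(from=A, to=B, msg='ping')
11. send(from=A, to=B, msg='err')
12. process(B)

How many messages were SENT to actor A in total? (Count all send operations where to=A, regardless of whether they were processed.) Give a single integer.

Answer: 5

Derivation:
After 1 (send(from=B, to=A, msg='sync')): A:[sync] B:[]
After 2 (send(from=B, to=A, msg='req')): A:[sync,req] B:[]
After 3 (send(from=B, to=A, msg='done')): A:[sync,req,done] B:[]
After 4 (send(from=A, to=B, msg='hello')): A:[sync,req,done] B:[hello]
After 5 (process(A)): A:[req,done] B:[hello]
After 6 (send(from=B, to=A, msg='bye')): A:[req,done,bye] B:[hello]
After 7 (send(from=B, to=A, msg='tick')): A:[req,done,bye,tick] B:[hello]
After 8 (process(B)): A:[req,done,bye,tick] B:[]
After 9 (process(B)): A:[req,done,bye,tick] B:[]
After 10 (send(from=A, to=B, msg='ping')): A:[req,done,bye,tick] B:[ping]
After 11 (send(from=A, to=B, msg='err')): A:[req,done,bye,tick] B:[ping,err]
After 12 (process(B)): A:[req,done,bye,tick] B:[err]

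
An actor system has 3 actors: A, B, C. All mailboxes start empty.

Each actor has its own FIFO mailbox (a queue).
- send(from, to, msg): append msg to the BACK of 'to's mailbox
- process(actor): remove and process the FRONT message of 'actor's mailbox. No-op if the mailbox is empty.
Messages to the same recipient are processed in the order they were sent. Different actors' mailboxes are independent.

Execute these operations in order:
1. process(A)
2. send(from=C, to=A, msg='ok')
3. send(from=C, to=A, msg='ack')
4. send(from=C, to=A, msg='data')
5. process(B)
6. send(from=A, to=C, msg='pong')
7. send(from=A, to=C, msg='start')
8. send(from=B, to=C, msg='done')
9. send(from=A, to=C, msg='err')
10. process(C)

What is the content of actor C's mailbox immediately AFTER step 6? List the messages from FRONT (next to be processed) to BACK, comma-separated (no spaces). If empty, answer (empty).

After 1 (process(A)): A:[] B:[] C:[]
After 2 (send(from=C, to=A, msg='ok')): A:[ok] B:[] C:[]
After 3 (send(from=C, to=A, msg='ack')): A:[ok,ack] B:[] C:[]
After 4 (send(from=C, to=A, msg='data')): A:[ok,ack,data] B:[] C:[]
After 5 (process(B)): A:[ok,ack,data] B:[] C:[]
After 6 (send(from=A, to=C, msg='pong')): A:[ok,ack,data] B:[] C:[pong]

pong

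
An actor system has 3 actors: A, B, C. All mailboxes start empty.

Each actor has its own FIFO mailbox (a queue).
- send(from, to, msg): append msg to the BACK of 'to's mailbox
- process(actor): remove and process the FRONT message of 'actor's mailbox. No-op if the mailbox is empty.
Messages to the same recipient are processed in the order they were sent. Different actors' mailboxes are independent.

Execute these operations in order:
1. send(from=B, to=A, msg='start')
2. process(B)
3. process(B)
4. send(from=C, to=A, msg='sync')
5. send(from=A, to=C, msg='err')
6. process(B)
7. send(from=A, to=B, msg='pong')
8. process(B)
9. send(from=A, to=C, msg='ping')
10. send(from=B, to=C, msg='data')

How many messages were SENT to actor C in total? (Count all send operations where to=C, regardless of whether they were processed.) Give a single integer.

Answer: 3

Derivation:
After 1 (send(from=B, to=A, msg='start')): A:[start] B:[] C:[]
After 2 (process(B)): A:[start] B:[] C:[]
After 3 (process(B)): A:[start] B:[] C:[]
After 4 (send(from=C, to=A, msg='sync')): A:[start,sync] B:[] C:[]
After 5 (send(from=A, to=C, msg='err')): A:[start,sync] B:[] C:[err]
After 6 (process(B)): A:[start,sync] B:[] C:[err]
After 7 (send(from=A, to=B, msg='pong')): A:[start,sync] B:[pong] C:[err]
After 8 (process(B)): A:[start,sync] B:[] C:[err]
After 9 (send(from=A, to=C, msg='ping')): A:[start,sync] B:[] C:[err,ping]
After 10 (send(from=B, to=C, msg='data')): A:[start,sync] B:[] C:[err,ping,data]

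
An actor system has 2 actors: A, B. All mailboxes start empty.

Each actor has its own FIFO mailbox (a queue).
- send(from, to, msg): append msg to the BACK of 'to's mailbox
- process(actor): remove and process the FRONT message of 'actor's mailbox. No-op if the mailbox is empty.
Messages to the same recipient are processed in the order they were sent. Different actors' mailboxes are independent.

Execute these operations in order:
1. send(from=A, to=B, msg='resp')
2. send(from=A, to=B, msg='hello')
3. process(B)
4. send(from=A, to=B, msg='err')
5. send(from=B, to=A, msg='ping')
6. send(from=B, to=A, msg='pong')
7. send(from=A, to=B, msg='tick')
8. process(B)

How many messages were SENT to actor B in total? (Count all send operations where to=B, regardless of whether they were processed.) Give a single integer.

After 1 (send(from=A, to=B, msg='resp')): A:[] B:[resp]
After 2 (send(from=A, to=B, msg='hello')): A:[] B:[resp,hello]
After 3 (process(B)): A:[] B:[hello]
After 4 (send(from=A, to=B, msg='err')): A:[] B:[hello,err]
After 5 (send(from=B, to=A, msg='ping')): A:[ping] B:[hello,err]
After 6 (send(from=B, to=A, msg='pong')): A:[ping,pong] B:[hello,err]
After 7 (send(from=A, to=B, msg='tick')): A:[ping,pong] B:[hello,err,tick]
After 8 (process(B)): A:[ping,pong] B:[err,tick]

Answer: 4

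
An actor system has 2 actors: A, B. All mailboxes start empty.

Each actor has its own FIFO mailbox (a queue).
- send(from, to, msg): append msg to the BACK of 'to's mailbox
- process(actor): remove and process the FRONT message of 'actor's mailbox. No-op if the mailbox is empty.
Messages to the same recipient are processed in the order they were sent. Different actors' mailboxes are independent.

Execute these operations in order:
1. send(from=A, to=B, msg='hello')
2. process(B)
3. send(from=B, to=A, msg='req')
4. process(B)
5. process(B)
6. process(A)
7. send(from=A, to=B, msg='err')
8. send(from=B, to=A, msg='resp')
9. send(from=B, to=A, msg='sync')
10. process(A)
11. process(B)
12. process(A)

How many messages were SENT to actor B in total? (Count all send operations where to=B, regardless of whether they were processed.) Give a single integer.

Answer: 2

Derivation:
After 1 (send(from=A, to=B, msg='hello')): A:[] B:[hello]
After 2 (process(B)): A:[] B:[]
After 3 (send(from=B, to=A, msg='req')): A:[req] B:[]
After 4 (process(B)): A:[req] B:[]
After 5 (process(B)): A:[req] B:[]
After 6 (process(A)): A:[] B:[]
After 7 (send(from=A, to=B, msg='err')): A:[] B:[err]
After 8 (send(from=B, to=A, msg='resp')): A:[resp] B:[err]
After 9 (send(from=B, to=A, msg='sync')): A:[resp,sync] B:[err]
After 10 (process(A)): A:[sync] B:[err]
After 11 (process(B)): A:[sync] B:[]
After 12 (process(A)): A:[] B:[]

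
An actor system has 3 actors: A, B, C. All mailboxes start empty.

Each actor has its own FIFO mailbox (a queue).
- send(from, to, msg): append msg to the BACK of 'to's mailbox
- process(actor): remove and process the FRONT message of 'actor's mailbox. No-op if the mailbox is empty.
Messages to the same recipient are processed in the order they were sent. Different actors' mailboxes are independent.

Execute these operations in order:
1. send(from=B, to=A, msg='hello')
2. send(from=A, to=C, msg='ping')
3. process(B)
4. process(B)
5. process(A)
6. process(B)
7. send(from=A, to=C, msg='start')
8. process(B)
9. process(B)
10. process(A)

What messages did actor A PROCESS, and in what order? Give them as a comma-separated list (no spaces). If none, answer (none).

Answer: hello

Derivation:
After 1 (send(from=B, to=A, msg='hello')): A:[hello] B:[] C:[]
After 2 (send(from=A, to=C, msg='ping')): A:[hello] B:[] C:[ping]
After 3 (process(B)): A:[hello] B:[] C:[ping]
After 4 (process(B)): A:[hello] B:[] C:[ping]
After 5 (process(A)): A:[] B:[] C:[ping]
After 6 (process(B)): A:[] B:[] C:[ping]
After 7 (send(from=A, to=C, msg='start')): A:[] B:[] C:[ping,start]
After 8 (process(B)): A:[] B:[] C:[ping,start]
After 9 (process(B)): A:[] B:[] C:[ping,start]
After 10 (process(A)): A:[] B:[] C:[ping,start]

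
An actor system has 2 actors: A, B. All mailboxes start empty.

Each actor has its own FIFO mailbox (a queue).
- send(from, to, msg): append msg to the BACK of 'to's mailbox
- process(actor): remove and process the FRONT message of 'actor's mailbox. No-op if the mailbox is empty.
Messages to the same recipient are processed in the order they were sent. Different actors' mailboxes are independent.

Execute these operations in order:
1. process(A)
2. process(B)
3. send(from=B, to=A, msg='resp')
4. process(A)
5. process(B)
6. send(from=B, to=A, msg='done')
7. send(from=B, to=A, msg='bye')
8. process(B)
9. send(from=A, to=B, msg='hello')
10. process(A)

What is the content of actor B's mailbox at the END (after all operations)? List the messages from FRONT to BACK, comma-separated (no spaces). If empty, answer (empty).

Answer: hello

Derivation:
After 1 (process(A)): A:[] B:[]
After 2 (process(B)): A:[] B:[]
After 3 (send(from=B, to=A, msg='resp')): A:[resp] B:[]
After 4 (process(A)): A:[] B:[]
After 5 (process(B)): A:[] B:[]
After 6 (send(from=B, to=A, msg='done')): A:[done] B:[]
After 7 (send(from=B, to=A, msg='bye')): A:[done,bye] B:[]
After 8 (process(B)): A:[done,bye] B:[]
After 9 (send(from=A, to=B, msg='hello')): A:[done,bye] B:[hello]
After 10 (process(A)): A:[bye] B:[hello]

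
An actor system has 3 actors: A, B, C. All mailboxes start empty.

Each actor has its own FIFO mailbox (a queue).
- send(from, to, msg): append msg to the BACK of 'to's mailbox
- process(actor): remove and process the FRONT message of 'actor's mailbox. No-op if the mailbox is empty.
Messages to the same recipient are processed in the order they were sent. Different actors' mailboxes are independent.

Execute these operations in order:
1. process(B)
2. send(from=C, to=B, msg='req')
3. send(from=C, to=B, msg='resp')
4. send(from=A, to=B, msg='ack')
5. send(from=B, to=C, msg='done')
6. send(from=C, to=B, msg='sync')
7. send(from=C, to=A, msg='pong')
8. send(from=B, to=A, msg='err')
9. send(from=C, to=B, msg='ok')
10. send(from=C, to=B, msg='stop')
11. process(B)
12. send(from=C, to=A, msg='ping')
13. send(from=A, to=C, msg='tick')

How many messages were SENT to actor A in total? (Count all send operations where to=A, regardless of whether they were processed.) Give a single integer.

Answer: 3

Derivation:
After 1 (process(B)): A:[] B:[] C:[]
After 2 (send(from=C, to=B, msg='req')): A:[] B:[req] C:[]
After 3 (send(from=C, to=B, msg='resp')): A:[] B:[req,resp] C:[]
After 4 (send(from=A, to=B, msg='ack')): A:[] B:[req,resp,ack] C:[]
After 5 (send(from=B, to=C, msg='done')): A:[] B:[req,resp,ack] C:[done]
After 6 (send(from=C, to=B, msg='sync')): A:[] B:[req,resp,ack,sync] C:[done]
After 7 (send(from=C, to=A, msg='pong')): A:[pong] B:[req,resp,ack,sync] C:[done]
After 8 (send(from=B, to=A, msg='err')): A:[pong,err] B:[req,resp,ack,sync] C:[done]
After 9 (send(from=C, to=B, msg='ok')): A:[pong,err] B:[req,resp,ack,sync,ok] C:[done]
After 10 (send(from=C, to=B, msg='stop')): A:[pong,err] B:[req,resp,ack,sync,ok,stop] C:[done]
After 11 (process(B)): A:[pong,err] B:[resp,ack,sync,ok,stop] C:[done]
After 12 (send(from=C, to=A, msg='ping')): A:[pong,err,ping] B:[resp,ack,sync,ok,stop] C:[done]
After 13 (send(from=A, to=C, msg='tick')): A:[pong,err,ping] B:[resp,ack,sync,ok,stop] C:[done,tick]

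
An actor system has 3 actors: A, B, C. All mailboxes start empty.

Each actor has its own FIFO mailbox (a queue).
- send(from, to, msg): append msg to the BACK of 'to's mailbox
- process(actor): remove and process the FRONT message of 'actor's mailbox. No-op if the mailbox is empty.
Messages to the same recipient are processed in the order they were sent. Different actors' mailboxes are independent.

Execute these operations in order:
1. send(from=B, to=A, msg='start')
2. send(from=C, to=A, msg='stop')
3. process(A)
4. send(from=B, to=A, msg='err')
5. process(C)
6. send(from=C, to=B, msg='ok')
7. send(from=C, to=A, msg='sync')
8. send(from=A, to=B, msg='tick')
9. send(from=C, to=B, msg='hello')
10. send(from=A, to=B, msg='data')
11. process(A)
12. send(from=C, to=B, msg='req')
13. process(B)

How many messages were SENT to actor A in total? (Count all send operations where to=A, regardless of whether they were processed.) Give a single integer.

Answer: 4

Derivation:
After 1 (send(from=B, to=A, msg='start')): A:[start] B:[] C:[]
After 2 (send(from=C, to=A, msg='stop')): A:[start,stop] B:[] C:[]
After 3 (process(A)): A:[stop] B:[] C:[]
After 4 (send(from=B, to=A, msg='err')): A:[stop,err] B:[] C:[]
After 5 (process(C)): A:[stop,err] B:[] C:[]
After 6 (send(from=C, to=B, msg='ok')): A:[stop,err] B:[ok] C:[]
After 7 (send(from=C, to=A, msg='sync')): A:[stop,err,sync] B:[ok] C:[]
After 8 (send(from=A, to=B, msg='tick')): A:[stop,err,sync] B:[ok,tick] C:[]
After 9 (send(from=C, to=B, msg='hello')): A:[stop,err,sync] B:[ok,tick,hello] C:[]
After 10 (send(from=A, to=B, msg='data')): A:[stop,err,sync] B:[ok,tick,hello,data] C:[]
After 11 (process(A)): A:[err,sync] B:[ok,tick,hello,data] C:[]
After 12 (send(from=C, to=B, msg='req')): A:[err,sync] B:[ok,tick,hello,data,req] C:[]
After 13 (process(B)): A:[err,sync] B:[tick,hello,data,req] C:[]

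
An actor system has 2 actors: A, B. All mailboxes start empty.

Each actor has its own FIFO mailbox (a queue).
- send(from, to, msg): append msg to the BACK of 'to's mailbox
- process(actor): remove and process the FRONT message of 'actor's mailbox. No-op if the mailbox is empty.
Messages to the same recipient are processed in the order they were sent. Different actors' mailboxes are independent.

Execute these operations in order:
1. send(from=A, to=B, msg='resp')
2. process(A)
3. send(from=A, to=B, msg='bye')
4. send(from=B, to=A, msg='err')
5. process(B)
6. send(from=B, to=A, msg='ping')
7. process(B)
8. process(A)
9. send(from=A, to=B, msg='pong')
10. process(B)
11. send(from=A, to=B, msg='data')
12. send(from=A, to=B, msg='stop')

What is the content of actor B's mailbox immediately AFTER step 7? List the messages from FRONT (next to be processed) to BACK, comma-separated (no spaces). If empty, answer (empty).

After 1 (send(from=A, to=B, msg='resp')): A:[] B:[resp]
After 2 (process(A)): A:[] B:[resp]
After 3 (send(from=A, to=B, msg='bye')): A:[] B:[resp,bye]
After 4 (send(from=B, to=A, msg='err')): A:[err] B:[resp,bye]
After 5 (process(B)): A:[err] B:[bye]
After 6 (send(from=B, to=A, msg='ping')): A:[err,ping] B:[bye]
After 7 (process(B)): A:[err,ping] B:[]

(empty)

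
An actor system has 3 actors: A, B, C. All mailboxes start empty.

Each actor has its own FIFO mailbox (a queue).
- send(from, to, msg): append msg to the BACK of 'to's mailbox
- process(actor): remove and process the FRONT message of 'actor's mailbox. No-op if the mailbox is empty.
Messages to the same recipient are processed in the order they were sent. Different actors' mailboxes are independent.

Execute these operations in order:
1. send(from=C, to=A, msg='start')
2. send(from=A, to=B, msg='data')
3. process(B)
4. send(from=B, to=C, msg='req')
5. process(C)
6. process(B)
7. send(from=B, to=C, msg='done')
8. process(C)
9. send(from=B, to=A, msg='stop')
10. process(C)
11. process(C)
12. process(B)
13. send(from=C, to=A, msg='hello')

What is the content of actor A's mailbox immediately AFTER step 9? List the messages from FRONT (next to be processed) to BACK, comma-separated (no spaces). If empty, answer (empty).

After 1 (send(from=C, to=A, msg='start')): A:[start] B:[] C:[]
After 2 (send(from=A, to=B, msg='data')): A:[start] B:[data] C:[]
After 3 (process(B)): A:[start] B:[] C:[]
After 4 (send(from=B, to=C, msg='req')): A:[start] B:[] C:[req]
After 5 (process(C)): A:[start] B:[] C:[]
After 6 (process(B)): A:[start] B:[] C:[]
After 7 (send(from=B, to=C, msg='done')): A:[start] B:[] C:[done]
After 8 (process(C)): A:[start] B:[] C:[]
After 9 (send(from=B, to=A, msg='stop')): A:[start,stop] B:[] C:[]

start,stop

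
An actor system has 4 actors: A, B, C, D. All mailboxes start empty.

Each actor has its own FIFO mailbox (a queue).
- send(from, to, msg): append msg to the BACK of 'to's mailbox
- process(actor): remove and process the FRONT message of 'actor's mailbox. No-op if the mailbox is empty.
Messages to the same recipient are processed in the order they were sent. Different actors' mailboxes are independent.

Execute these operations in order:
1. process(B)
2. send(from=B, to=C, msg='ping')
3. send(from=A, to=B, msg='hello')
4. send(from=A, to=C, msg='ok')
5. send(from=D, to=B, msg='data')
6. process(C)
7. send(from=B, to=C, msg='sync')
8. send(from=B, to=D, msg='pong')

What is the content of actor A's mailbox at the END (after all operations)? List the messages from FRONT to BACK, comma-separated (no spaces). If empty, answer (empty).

After 1 (process(B)): A:[] B:[] C:[] D:[]
After 2 (send(from=B, to=C, msg='ping')): A:[] B:[] C:[ping] D:[]
After 3 (send(from=A, to=B, msg='hello')): A:[] B:[hello] C:[ping] D:[]
After 4 (send(from=A, to=C, msg='ok')): A:[] B:[hello] C:[ping,ok] D:[]
After 5 (send(from=D, to=B, msg='data')): A:[] B:[hello,data] C:[ping,ok] D:[]
After 6 (process(C)): A:[] B:[hello,data] C:[ok] D:[]
After 7 (send(from=B, to=C, msg='sync')): A:[] B:[hello,data] C:[ok,sync] D:[]
After 8 (send(from=B, to=D, msg='pong')): A:[] B:[hello,data] C:[ok,sync] D:[pong]

Answer: (empty)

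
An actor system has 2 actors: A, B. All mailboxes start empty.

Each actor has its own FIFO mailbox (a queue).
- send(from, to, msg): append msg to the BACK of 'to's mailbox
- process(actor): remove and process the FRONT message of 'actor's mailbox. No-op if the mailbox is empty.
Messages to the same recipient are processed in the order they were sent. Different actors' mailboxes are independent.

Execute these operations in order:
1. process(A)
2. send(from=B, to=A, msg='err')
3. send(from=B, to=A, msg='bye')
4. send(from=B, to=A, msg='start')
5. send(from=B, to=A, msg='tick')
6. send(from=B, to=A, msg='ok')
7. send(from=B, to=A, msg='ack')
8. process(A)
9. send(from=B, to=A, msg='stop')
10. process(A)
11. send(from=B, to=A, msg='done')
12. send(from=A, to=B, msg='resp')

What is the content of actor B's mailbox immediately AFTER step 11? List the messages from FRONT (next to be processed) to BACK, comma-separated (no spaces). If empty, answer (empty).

After 1 (process(A)): A:[] B:[]
After 2 (send(from=B, to=A, msg='err')): A:[err] B:[]
After 3 (send(from=B, to=A, msg='bye')): A:[err,bye] B:[]
After 4 (send(from=B, to=A, msg='start')): A:[err,bye,start] B:[]
After 5 (send(from=B, to=A, msg='tick')): A:[err,bye,start,tick] B:[]
After 6 (send(from=B, to=A, msg='ok')): A:[err,bye,start,tick,ok] B:[]
After 7 (send(from=B, to=A, msg='ack')): A:[err,bye,start,tick,ok,ack] B:[]
After 8 (process(A)): A:[bye,start,tick,ok,ack] B:[]
After 9 (send(from=B, to=A, msg='stop')): A:[bye,start,tick,ok,ack,stop] B:[]
After 10 (process(A)): A:[start,tick,ok,ack,stop] B:[]
After 11 (send(from=B, to=A, msg='done')): A:[start,tick,ok,ack,stop,done] B:[]

(empty)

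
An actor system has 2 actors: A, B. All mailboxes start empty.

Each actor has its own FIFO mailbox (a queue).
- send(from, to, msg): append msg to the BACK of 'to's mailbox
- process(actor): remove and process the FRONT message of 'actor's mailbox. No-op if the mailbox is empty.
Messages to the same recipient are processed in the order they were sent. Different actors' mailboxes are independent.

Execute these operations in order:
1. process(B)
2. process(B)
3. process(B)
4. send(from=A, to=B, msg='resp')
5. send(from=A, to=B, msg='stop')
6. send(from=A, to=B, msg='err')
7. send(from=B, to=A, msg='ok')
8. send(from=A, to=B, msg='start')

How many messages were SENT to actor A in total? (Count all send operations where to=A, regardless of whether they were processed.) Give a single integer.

Answer: 1

Derivation:
After 1 (process(B)): A:[] B:[]
After 2 (process(B)): A:[] B:[]
After 3 (process(B)): A:[] B:[]
After 4 (send(from=A, to=B, msg='resp')): A:[] B:[resp]
After 5 (send(from=A, to=B, msg='stop')): A:[] B:[resp,stop]
After 6 (send(from=A, to=B, msg='err')): A:[] B:[resp,stop,err]
After 7 (send(from=B, to=A, msg='ok')): A:[ok] B:[resp,stop,err]
After 8 (send(from=A, to=B, msg='start')): A:[ok] B:[resp,stop,err,start]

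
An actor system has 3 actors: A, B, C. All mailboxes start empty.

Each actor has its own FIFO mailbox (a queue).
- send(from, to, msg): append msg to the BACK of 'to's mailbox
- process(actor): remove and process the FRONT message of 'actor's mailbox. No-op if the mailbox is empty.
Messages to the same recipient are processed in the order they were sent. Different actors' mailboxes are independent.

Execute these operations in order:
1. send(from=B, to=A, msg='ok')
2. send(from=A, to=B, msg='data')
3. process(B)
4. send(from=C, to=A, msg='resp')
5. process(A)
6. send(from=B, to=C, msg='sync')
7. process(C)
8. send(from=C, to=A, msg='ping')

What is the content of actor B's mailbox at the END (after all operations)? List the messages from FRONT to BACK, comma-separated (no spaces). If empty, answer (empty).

After 1 (send(from=B, to=A, msg='ok')): A:[ok] B:[] C:[]
After 2 (send(from=A, to=B, msg='data')): A:[ok] B:[data] C:[]
After 3 (process(B)): A:[ok] B:[] C:[]
After 4 (send(from=C, to=A, msg='resp')): A:[ok,resp] B:[] C:[]
After 5 (process(A)): A:[resp] B:[] C:[]
After 6 (send(from=B, to=C, msg='sync')): A:[resp] B:[] C:[sync]
After 7 (process(C)): A:[resp] B:[] C:[]
After 8 (send(from=C, to=A, msg='ping')): A:[resp,ping] B:[] C:[]

Answer: (empty)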